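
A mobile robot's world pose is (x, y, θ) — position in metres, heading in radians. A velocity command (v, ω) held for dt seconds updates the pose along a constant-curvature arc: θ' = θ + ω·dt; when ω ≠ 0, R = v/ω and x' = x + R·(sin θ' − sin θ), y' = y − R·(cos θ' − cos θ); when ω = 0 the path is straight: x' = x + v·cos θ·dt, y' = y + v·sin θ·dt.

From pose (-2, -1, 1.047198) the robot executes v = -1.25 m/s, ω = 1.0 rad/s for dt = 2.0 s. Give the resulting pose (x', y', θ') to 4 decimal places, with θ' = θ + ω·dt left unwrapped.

(-1.0353, -2.8694, 3.0472)

θ' = 1.0472 + 1.0·2.0 = 3.0472
R = v/ω = -1.25/1.0 = -1.2500
x' = -2 + -1.2500·(sin 3.0472 − sin 1.0472) = -1.0353
y' = -1 − -1.2500·(cos 3.0472 − cos 1.0472) = -2.8694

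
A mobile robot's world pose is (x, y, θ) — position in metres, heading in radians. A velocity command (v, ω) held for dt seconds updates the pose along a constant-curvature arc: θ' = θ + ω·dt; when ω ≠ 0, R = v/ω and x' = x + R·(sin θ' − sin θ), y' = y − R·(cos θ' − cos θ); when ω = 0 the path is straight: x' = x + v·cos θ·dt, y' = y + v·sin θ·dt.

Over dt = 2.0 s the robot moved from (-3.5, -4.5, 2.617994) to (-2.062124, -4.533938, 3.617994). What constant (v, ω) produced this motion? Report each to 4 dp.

v = -0.7500, ω = 0.5000

Δθ = 3.617994 − 2.617994 = 1.000000
ω = Δθ/dt = 1.000000/2.0 = 0.5000
R = Δx/(sin θ' − sin θ) = -1.5000
v = R·ω = -1.5000·0.5000 = -0.7500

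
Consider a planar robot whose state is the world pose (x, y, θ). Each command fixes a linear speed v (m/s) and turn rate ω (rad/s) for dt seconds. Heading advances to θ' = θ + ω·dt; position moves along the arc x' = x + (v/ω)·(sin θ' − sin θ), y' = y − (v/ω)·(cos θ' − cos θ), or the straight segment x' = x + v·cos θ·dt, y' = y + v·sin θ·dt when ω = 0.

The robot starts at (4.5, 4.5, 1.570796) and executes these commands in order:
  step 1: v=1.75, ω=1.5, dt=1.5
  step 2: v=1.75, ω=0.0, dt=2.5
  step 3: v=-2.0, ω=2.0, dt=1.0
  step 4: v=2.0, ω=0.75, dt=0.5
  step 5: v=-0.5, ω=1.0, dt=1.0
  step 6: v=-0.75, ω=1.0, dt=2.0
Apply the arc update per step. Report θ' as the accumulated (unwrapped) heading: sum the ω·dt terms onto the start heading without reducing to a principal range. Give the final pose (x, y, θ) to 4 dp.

step 1: θ'=3.8208 (R=1.1667) → pose (2.6005, 5.4078, 3.8208)
step 2: θ'=3.8208 (straight) → pose (-0.8036, 2.6595, 3.8208)
step 3: θ'=5.8208 (R=-1.0000) → pose (-0.9857, 4.3326, 5.8208)
step 4: θ'=6.1958 (R=2.6667) → pose (-0.0289, 4.0627, 6.1958)
step 5: θ'=7.1958 (R=-0.5000) → pose (-0.4681, 3.8705, 7.1958)
step 6: θ'=9.1958 (R=-0.7500) → pose (-0.0450, 2.6813, 9.1958)

(-0.0450, 2.6813, 9.1958)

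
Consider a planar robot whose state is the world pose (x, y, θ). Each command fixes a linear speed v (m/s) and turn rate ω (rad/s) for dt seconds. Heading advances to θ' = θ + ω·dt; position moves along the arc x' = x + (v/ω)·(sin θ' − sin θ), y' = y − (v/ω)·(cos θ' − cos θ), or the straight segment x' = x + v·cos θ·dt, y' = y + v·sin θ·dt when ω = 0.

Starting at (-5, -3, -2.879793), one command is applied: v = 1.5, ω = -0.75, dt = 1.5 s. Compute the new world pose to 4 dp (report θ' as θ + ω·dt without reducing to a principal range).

(-7.0375, -2.3682, -4.0048)

θ' = -2.8798 + -0.75·1.5 = -4.0048
R = v/ω = 1.5/-0.75 = -2.0000
x' = -5 + -2.0000·(sin -4.0048 − sin -2.8798) = -7.0375
y' = -3 − -2.0000·(cos -4.0048 − cos -2.8798) = -2.3682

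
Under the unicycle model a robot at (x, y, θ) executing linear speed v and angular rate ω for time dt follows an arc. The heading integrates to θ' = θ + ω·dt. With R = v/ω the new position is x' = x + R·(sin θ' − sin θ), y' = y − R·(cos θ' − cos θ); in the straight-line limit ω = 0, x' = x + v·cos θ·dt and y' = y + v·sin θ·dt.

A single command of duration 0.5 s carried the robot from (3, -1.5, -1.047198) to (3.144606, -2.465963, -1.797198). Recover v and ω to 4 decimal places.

v = 2.0000, ω = -1.5000

Δθ = -1.797198 − -1.047198 = -0.750000
ω = Δθ/dt = -0.750000/0.5 = -1.5000
R = −Δy/(cos θ' − cos θ) = -1.3333
v = R·ω = -1.3333·-1.5000 = 2.0000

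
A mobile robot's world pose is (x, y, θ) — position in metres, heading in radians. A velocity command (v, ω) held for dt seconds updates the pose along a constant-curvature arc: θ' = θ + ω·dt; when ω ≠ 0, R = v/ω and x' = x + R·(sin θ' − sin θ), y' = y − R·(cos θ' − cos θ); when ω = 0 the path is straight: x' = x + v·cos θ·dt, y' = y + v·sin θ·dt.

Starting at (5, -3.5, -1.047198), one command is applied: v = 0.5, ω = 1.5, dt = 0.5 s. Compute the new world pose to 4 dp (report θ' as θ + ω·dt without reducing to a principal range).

(5.1911, -3.6521, -0.2972)

θ' = -1.0472 + 1.5·0.5 = -0.2972
R = v/ω = 0.5/1.5 = 0.3333
x' = 5 + 0.3333·(sin -0.2972 − sin -1.0472) = 5.1911
y' = -3.5 − 0.3333·(cos -0.2972 − cos -1.0472) = -3.6521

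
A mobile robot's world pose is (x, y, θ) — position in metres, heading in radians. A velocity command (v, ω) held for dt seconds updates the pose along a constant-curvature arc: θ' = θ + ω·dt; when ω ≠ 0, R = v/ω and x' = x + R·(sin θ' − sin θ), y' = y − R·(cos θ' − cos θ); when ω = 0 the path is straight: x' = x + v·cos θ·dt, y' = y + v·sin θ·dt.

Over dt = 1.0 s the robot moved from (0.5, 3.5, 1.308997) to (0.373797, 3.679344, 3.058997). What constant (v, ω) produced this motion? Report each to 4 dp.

v = 0.2500, ω = 1.7500

Δθ = 3.058997 − 1.308997 = 1.750000
ω = Δθ/dt = 1.750000/1.0 = 1.7500
R = −Δy/(cos θ' − cos θ) = 0.1429
v = R·ω = 0.1429·1.7500 = 0.2500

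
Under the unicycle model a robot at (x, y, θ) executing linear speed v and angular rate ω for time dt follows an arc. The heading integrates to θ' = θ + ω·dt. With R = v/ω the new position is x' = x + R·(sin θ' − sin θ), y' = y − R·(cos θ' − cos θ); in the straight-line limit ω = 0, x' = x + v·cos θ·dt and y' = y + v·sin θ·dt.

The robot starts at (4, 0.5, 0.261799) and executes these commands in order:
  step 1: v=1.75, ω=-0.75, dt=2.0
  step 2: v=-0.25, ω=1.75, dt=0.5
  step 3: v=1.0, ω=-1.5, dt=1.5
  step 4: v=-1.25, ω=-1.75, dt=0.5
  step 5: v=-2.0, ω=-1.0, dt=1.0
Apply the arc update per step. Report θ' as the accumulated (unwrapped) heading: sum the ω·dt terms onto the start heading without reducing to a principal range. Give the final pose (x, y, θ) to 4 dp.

(8.6976, -3.4855, -4.4882)

step 1: θ'=-1.2382 (R=-2.3333) → pose (6.8094, -0.9920, -1.2382)
step 2: θ'=-0.3632 (R=-0.1429) → pose (6.7251, -0.9051, -0.3632)
step 3: θ'=-2.6132 (R=-0.6667) → pose (6.8243, -2.1040, -2.6132)
step 4: θ'=-3.4882 (R=0.7143) → pose (7.4271, -2.0491, -3.4882)
step 5: θ'=-4.4882 (R=2.0000) → pose (8.6976, -3.4855, -4.4882)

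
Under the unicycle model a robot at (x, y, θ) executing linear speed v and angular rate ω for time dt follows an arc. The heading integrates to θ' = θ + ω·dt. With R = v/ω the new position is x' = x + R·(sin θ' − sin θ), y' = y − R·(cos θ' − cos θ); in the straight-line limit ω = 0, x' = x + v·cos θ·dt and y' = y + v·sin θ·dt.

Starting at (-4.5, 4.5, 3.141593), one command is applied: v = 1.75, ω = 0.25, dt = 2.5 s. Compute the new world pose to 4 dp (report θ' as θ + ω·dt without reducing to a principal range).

(-8.5957, 3.1767, 3.7666)

θ' = 3.1416 + 0.25·2.5 = 3.7666
R = v/ω = 1.75/0.25 = 7.0000
x' = -4.5 + 7.0000·(sin 3.7666 − sin 3.1416) = -8.5957
y' = 4.5 − 7.0000·(cos 3.7666 − cos 3.1416) = 3.1767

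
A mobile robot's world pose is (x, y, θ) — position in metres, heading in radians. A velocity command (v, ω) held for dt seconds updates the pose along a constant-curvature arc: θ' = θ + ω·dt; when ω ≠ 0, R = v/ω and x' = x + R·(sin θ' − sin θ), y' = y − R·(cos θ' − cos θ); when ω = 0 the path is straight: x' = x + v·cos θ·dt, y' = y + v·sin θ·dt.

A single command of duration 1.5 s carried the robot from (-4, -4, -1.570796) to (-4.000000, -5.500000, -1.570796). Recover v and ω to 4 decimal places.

Δθ = -1.570796 − -1.570796 = 0.000000
ω = Δθ/dt = 0.000000/1.5 = 0.0000
ω = 0 → v = (Δx·cos θ + Δy·sin θ)/dt = 1.0000

v = 1.0000, ω = 0.0000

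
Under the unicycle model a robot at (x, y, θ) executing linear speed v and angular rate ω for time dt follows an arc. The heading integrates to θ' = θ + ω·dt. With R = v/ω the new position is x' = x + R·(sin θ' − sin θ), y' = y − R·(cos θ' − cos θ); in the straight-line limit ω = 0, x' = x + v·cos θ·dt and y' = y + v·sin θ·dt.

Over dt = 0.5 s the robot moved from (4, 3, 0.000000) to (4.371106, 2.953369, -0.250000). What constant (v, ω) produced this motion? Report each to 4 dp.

v = 0.7500, ω = -0.5000

Δθ = -0.250000 − 0.000000 = -0.250000
ω = Δθ/dt = -0.250000/0.5 = -0.5000
R = Δx/(sin θ' − sin θ) = -1.5000
v = R·ω = -1.5000·-0.5000 = 0.7500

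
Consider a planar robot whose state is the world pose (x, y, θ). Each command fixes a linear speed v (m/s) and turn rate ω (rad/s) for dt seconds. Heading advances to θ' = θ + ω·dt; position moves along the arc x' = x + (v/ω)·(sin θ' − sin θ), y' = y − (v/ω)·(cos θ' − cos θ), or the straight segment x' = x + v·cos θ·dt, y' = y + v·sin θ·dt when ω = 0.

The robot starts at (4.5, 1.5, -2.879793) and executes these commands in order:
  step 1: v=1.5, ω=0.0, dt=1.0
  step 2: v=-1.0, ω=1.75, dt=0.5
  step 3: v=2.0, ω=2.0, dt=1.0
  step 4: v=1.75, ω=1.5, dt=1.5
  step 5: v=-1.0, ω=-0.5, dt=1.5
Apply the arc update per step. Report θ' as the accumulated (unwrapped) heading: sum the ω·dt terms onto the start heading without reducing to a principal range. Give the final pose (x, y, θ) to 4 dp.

(5.6732, 0.4982, 1.4952)

step 1: θ'=-2.8798 (straight) → pose (3.0511, 1.1118, -2.8798)
step 2: θ'=-2.0048 (R=-0.5714) → pose (3.4217, 1.4234, -2.0048)
step 3: θ'=-0.0048 (R=1.0000) → pose (4.3242, 0.0030, -0.0048)
step 4: θ'=2.2452 (R=1.1667) → pose (5.2410, 1.8981, 2.2452)
step 5: θ'=1.4952 (R=2.0000) → pose (5.6732, 0.4982, 1.4952)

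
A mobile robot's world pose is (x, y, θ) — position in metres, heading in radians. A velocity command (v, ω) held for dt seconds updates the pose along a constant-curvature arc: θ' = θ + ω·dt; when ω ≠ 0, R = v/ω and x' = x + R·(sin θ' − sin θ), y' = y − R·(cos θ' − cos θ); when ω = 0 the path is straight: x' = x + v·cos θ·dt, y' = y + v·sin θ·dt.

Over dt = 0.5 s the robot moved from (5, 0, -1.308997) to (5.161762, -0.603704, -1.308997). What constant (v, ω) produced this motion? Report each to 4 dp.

v = 1.2500, ω = 0.0000

Δθ = -1.308997 − -1.308997 = 0.000000
ω = Δθ/dt = 0.000000/0.5 = 0.0000
ω = 0 → v = (Δx·cos θ + Δy·sin θ)/dt = 1.2500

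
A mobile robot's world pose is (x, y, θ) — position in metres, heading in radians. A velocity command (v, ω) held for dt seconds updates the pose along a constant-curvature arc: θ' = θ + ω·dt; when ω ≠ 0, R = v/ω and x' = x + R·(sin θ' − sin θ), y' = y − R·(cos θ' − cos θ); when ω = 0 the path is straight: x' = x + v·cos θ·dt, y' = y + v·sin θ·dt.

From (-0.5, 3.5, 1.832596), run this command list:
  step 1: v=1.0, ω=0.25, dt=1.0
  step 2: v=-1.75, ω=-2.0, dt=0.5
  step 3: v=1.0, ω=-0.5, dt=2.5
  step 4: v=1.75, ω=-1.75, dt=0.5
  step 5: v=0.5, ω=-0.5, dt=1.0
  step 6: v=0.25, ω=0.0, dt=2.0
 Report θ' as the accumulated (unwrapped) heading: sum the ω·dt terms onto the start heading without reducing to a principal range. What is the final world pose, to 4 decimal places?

(2.0804, 3.1613, -1.5424)

step 1: θ'=2.0826 (R=4.0000) → pose (-0.8762, 4.4237, 2.0826)
step 2: θ'=1.0826 (R=0.8750) → pose (-0.8663, 3.5848, 1.0826)
step 3: θ'=-0.1674 (R=-2.0000) → pose (1.2333, 4.6187, -0.1674)
step 4: θ'=-1.0424 (R=-1.0000) → pose (1.9303, 4.1369, -1.0424)
step 5: θ'=-1.5424 (R=-1.0000) → pose (2.0662, 3.6611, -1.5424)
step 6: θ'=-1.5424 (straight) → pose (2.0804, 3.1613, -1.5424)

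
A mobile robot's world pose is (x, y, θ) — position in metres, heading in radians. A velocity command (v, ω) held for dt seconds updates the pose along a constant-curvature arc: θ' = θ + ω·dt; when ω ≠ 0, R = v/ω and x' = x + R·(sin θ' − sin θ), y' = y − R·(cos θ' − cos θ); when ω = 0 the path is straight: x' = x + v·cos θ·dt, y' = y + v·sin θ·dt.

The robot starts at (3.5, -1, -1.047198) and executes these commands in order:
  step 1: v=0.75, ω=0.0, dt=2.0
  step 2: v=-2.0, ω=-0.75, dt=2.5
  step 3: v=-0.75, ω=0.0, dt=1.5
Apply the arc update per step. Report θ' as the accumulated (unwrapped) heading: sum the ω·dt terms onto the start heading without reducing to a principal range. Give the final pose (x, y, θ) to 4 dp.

(7.0771, 1.8819, -2.9222)

step 1: θ'=-1.0472 (straight) → pose (4.2500, -2.2990, -1.0472)
step 2: θ'=-2.9222 (R=2.6667) → pose (5.9790, 1.6370, -2.9222)
step 3: θ'=-2.9222 (straight) → pose (7.0771, 1.8819, -2.9222)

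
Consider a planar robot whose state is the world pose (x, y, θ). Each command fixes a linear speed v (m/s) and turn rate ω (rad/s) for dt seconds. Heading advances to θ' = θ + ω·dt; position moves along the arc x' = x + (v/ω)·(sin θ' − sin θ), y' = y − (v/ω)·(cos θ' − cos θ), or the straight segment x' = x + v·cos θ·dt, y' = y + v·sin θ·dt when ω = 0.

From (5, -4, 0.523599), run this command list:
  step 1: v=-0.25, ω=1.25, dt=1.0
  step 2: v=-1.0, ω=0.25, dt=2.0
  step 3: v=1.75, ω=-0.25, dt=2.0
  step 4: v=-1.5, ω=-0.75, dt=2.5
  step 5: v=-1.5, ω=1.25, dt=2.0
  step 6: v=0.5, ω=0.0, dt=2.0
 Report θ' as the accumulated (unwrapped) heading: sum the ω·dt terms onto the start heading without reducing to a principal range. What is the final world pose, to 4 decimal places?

step 1: θ'=1.7736 (R=-0.2000) → pose (4.9041, -4.2135, 1.7736)
step 2: θ'=2.2736 (R=-4.0000) → pose (5.7700, -5.9933, 2.2736)
step 3: θ'=1.7736 (R=-7.0000) → pose (4.2547, -2.8787, 1.7736)
step 4: θ'=-0.1014 (R=2.0000) → pose (2.0932, -5.2712, -0.1014)
step 5: θ'=2.3986 (R=-1.2000) → pose (1.1599, -7.3488, 2.3986)
step 6: θ'=2.3986 (straight) → pose (0.4235, -6.6723, 2.3986)

(0.4235, -6.6723, 2.3986)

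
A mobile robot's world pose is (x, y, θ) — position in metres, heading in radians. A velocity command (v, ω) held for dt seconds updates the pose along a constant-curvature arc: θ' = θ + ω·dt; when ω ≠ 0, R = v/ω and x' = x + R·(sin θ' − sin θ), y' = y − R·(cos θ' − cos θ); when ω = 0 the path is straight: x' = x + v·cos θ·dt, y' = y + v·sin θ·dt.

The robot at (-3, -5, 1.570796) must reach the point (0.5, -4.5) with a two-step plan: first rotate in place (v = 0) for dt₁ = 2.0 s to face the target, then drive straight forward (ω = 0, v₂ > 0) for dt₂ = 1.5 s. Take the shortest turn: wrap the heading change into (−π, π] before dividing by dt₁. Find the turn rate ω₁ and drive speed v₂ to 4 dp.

ω₁ = -0.7144, v₂ = 2.3570

heading to target = atan2(-4.5−-5, 0.5−-3) = 0.1419
Δθ = wrap(0.1419 − 1.5708) = -1.4289; ω₁ = Δθ/dt₁ = -0.7144
distance = √((0.5−-3)² + (-4.5−-5)²) = 3.5355; v₂ = distance/dt₂ = 2.3570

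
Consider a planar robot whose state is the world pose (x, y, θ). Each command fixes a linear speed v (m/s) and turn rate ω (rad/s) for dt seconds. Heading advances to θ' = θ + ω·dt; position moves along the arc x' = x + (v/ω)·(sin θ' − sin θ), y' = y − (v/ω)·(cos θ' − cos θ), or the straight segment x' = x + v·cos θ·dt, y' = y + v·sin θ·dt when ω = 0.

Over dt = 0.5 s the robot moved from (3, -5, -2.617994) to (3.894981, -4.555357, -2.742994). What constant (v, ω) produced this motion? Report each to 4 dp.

Δθ = -2.742994 − -2.617994 = -0.125000
ω = Δθ/dt = -0.125000/0.5 = -0.2500
R = Δx/(sin θ' − sin θ) = 8.0000
v = R·ω = 8.0000·-0.2500 = -2.0000

v = -2.0000, ω = -0.2500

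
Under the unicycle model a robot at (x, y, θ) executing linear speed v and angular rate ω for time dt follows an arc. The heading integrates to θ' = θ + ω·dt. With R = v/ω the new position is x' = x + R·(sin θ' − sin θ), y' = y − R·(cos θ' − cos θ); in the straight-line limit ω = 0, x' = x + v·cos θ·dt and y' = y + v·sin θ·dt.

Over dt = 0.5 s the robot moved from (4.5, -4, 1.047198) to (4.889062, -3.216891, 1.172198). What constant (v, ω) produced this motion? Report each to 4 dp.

Δθ = 1.172198 − 1.047198 = 0.125000
ω = Δθ/dt = 0.125000/0.5 = 0.2500
R = −Δy/(cos θ' − cos θ) = 7.0000
v = R·ω = 7.0000·0.2500 = 1.7500

v = 1.7500, ω = 0.2500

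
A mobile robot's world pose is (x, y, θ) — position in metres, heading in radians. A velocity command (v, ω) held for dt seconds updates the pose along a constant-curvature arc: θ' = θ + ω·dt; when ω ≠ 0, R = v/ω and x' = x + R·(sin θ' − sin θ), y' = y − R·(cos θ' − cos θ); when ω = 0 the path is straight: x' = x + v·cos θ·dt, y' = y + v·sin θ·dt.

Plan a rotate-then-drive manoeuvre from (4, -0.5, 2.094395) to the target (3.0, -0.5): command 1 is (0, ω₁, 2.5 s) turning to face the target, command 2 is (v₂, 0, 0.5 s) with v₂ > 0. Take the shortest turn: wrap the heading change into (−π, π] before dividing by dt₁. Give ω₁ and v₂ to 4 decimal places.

ω₁ = 0.4189, v₂ = 2.0000

heading to target = atan2(-0.5−-0.5, 3−4) = 3.1416
Δθ = wrap(3.1416 − 2.0944) = 1.0472; ω₁ = Δθ/dt₁ = 0.4189
distance = √((3−4)² + (-0.5−-0.5)²) = 1.0000; v₂ = distance/dt₂ = 2.0000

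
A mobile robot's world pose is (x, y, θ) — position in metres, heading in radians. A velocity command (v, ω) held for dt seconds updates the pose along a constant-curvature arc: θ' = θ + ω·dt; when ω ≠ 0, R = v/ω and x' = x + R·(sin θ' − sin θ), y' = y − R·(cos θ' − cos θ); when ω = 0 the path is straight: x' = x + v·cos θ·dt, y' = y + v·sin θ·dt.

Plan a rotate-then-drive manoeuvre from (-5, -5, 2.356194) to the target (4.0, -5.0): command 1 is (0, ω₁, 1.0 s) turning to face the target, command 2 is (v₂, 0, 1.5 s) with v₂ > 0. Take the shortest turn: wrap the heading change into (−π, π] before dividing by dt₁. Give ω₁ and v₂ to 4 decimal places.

ω₁ = -2.3562, v₂ = 6.0000

heading to target = atan2(-5−-5, 4−-5) = 0.0000
Δθ = wrap(0.0000 − 2.3562) = -2.3562; ω₁ = Δθ/dt₁ = -2.3562
distance = √((4−-5)² + (-5−-5)²) = 9.0000; v₂ = distance/dt₂ = 6.0000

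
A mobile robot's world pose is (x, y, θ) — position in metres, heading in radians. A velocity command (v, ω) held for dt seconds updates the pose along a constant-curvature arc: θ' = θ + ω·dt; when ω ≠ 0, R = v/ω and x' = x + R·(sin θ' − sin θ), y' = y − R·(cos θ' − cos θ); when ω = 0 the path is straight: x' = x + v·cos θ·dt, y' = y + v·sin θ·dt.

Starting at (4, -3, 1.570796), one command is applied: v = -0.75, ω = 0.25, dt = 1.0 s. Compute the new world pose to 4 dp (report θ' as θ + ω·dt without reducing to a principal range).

θ' = 1.5708 + 0.25·1.0 = 1.8208
R = v/ω = -0.75/0.25 = -3.0000
x' = 4 + -3.0000·(sin 1.8208 − sin 1.5708) = 4.0933
y' = -3 − -3.0000·(cos 1.8208 − cos 1.5708) = -3.7422

(4.0933, -3.7422, 1.8208)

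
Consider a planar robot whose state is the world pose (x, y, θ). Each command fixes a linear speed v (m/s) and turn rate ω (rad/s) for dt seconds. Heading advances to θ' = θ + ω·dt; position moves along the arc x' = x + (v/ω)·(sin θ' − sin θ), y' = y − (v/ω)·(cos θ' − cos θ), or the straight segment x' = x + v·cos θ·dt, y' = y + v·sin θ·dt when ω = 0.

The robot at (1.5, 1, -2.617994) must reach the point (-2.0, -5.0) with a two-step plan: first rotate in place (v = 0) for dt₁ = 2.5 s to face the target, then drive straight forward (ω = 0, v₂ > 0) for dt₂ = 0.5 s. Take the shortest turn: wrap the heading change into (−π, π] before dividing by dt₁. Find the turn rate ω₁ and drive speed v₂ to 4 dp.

heading to target = atan2(-5−1, -2−1.5) = -2.0989
Δθ = wrap(-2.0989 − -2.6180) = 0.5191; ω₁ = Δθ/dt₁ = 0.2076
distance = √((-2−1.5)² + (-5−1)²) = 6.9462; v₂ = distance/dt₂ = 13.8924

ω₁ = 0.2076, v₂ = 13.8924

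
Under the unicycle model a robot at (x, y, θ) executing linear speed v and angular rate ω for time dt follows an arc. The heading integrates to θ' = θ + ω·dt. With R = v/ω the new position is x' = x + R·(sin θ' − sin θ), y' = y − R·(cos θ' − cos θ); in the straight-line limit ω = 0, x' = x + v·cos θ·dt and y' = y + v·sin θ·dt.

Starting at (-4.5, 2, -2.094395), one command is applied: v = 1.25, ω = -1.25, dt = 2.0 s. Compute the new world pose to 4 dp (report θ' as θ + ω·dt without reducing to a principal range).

θ' = -2.0944 + -1.25·2.0 = -4.5944
R = v/ω = 1.25/-1.25 = -1.0000
x' = -4.5 + -1.0000·(sin -4.5944 − sin -2.0944) = -6.3591
y' = 2 − -1.0000·(cos -4.5944 − cos -2.0944) = 2.3823

(-6.3591, 2.3823, -4.5944)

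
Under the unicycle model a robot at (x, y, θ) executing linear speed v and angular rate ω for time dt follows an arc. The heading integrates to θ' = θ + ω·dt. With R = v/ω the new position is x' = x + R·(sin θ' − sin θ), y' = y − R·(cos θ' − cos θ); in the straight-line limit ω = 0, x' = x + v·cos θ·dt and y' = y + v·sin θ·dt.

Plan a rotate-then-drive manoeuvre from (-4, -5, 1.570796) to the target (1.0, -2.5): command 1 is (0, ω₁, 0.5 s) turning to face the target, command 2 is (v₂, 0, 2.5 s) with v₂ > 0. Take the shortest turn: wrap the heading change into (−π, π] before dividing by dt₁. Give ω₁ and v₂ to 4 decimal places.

ω₁ = -2.2143, v₂ = 2.2361

heading to target = atan2(-2.5−-5, 1−-4) = 0.4636
Δθ = wrap(0.4636 − 1.5708) = -1.1071; ω₁ = Δθ/dt₁ = -2.2143
distance = √((1−-4)² + (-2.5−-5)²) = 5.5902; v₂ = distance/dt₂ = 2.2361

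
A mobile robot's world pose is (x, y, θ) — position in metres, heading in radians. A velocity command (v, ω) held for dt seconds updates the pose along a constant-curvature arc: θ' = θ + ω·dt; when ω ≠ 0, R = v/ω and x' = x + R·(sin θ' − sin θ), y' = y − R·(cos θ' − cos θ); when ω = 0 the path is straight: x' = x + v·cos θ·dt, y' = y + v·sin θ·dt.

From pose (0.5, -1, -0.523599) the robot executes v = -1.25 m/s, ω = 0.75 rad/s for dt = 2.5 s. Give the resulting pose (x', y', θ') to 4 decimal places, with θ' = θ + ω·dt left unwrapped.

θ' = -0.5236 + 0.75·2.5 = 1.3514
R = v/ω = -1.25/0.75 = -1.6667
x' = 0.5 + -1.6667·(sin 1.3514 − sin -0.5236) = -1.9600
y' = -1 − -1.6667·(cos 1.3514 − cos -0.5236) = -2.0806

(-1.9600, -2.0806, 1.3514)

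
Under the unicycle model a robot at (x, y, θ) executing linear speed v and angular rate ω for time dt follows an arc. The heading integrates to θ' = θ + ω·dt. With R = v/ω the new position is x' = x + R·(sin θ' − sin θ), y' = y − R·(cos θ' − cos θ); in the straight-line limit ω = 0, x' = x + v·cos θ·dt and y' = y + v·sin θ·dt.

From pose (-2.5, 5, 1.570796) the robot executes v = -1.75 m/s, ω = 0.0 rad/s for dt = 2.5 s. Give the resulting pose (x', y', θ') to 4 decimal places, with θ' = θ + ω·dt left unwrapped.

θ' = 1.5708 + 0.0·2.5 = 1.5708
ω = 0 → straight: x' = -2.5 + -1.75·cos(1.5708)·2.5 = -2.5000
y' = 5 + -1.75·sin(1.5708)·2.5 = 0.6250

(-2.5000, 0.6250, 1.5708)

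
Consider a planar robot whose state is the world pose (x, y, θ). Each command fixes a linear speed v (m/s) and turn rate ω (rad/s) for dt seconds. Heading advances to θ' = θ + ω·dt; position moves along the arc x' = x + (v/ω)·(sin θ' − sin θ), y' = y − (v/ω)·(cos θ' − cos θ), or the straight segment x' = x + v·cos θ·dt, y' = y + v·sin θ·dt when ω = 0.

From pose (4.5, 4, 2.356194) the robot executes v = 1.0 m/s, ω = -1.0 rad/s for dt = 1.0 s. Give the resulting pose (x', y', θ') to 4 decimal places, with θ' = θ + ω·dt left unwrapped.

(4.2300, 4.9201, 1.3562)

θ' = 2.3562 + -1.0·1.0 = 1.3562
R = v/ω = 1.0/-1.0 = -1.0000
x' = 4.5 + -1.0000·(sin 1.3562 − sin 2.3562) = 4.2300
y' = 4 − -1.0000·(cos 1.3562 − cos 2.3562) = 4.9201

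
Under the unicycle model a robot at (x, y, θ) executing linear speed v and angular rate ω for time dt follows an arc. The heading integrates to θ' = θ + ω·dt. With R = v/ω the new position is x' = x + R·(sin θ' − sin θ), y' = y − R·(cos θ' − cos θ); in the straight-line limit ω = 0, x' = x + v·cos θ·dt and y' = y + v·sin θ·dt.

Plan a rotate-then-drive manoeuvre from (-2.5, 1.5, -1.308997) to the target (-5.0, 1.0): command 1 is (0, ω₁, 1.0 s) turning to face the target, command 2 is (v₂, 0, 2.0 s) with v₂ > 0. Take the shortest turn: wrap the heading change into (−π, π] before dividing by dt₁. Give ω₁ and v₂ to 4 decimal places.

heading to target = atan2(1−1.5, -5−-2.5) = -2.9442
Δθ = wrap(-2.9442 − -1.3090) = -1.6352; ω₁ = Δθ/dt₁ = -1.6352
distance = √((-5−-2.5)² + (1−1.5)²) = 2.5495; v₂ = distance/dt₂ = 1.2748

ω₁ = -1.6352, v₂ = 1.2748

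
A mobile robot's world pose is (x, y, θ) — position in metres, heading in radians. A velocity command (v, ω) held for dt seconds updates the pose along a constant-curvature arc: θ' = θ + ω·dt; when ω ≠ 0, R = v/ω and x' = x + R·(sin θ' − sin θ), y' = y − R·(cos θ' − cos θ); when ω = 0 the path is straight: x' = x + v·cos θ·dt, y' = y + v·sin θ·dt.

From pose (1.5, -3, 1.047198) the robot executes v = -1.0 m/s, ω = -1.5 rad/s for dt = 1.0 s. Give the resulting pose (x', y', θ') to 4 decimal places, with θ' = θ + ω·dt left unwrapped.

θ' = 1.0472 + -1.5·1.0 = -0.4528
R = v/ω = -1.0/-1.5 = 0.6667
x' = 1.5 + 0.6667·(sin -0.4528 − sin 1.0472) = 0.6310
y' = -3 − 0.6667·(cos -0.4528 − cos 1.0472) = -3.2662

(0.6310, -3.2662, -0.4528)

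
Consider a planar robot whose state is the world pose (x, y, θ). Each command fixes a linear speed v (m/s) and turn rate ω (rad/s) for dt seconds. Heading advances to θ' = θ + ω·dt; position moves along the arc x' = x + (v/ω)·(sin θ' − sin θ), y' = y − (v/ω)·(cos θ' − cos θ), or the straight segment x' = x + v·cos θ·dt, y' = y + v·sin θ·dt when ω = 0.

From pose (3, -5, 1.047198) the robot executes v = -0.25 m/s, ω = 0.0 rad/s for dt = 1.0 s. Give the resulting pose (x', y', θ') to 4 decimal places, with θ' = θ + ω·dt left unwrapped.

θ' = 1.0472 + 0.0·1.0 = 1.0472
ω = 0 → straight: x' = 3 + -0.25·cos(1.0472)·1.0 = 2.8750
y' = -5 + -0.25·sin(1.0472)·1.0 = -5.2165

(2.8750, -5.2165, 1.0472)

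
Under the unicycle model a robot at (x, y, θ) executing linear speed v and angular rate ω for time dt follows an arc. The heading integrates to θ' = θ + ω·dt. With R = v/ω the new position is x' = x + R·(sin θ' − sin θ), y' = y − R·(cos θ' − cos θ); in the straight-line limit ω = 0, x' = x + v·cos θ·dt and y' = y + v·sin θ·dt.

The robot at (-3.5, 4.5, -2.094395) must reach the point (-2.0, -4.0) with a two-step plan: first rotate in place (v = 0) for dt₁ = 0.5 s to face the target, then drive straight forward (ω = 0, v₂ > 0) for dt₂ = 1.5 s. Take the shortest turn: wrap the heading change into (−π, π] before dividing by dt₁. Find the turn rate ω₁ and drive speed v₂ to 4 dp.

heading to target = atan2(-4−4.5, -2−-3.5) = -1.3961
Δθ = wrap(-1.3961 − -2.0944) = 0.6983; ω₁ = Δθ/dt₁ = 1.3965
distance = √((-2−-3.5)² + (-4−4.5)²) = 8.6313; v₂ = distance/dt₂ = 5.7542

ω₁ = 1.3965, v₂ = 5.7542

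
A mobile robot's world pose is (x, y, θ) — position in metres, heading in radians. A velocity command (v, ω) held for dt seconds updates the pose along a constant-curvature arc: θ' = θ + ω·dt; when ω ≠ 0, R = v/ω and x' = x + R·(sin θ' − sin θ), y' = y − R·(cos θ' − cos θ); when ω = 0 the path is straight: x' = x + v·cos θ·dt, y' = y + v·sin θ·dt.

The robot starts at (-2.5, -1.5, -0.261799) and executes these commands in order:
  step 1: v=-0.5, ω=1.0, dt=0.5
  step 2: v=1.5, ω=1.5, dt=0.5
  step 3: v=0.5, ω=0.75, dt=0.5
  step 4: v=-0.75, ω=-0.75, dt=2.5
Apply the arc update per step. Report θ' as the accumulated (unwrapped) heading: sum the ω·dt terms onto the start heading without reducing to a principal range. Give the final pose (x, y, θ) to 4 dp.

(-3.5209, -1.5119, -0.5118)

step 1: θ'=0.2382 (R=-0.5000) → pose (-2.7474, -1.4971, 0.2382)
step 2: θ'=0.9882 (R=1.0000) → pose (-2.1483, -1.0755, 0.9882)
step 3: θ'=1.3632 (R=0.6667) → pose (-2.0526, -0.8461, 1.3632)
step 4: θ'=-0.5118 (R=1.0000) → pose (-3.5209, -1.5119, -0.5118)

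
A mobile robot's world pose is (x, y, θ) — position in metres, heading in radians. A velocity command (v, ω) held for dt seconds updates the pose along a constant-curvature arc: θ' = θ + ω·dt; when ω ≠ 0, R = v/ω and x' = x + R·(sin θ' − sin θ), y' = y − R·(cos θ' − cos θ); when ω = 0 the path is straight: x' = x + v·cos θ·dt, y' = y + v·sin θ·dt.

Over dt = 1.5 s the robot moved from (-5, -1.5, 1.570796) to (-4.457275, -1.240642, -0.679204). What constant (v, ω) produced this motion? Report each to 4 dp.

v = 0.5000, ω = -1.5000

Δθ = -0.679204 − 1.570796 = -2.250000
ω = Δθ/dt = -2.250000/1.5 = -1.5000
R = Δx/(sin θ' − sin θ) = -0.3333
v = R·ω = -0.3333·-1.5000 = 0.5000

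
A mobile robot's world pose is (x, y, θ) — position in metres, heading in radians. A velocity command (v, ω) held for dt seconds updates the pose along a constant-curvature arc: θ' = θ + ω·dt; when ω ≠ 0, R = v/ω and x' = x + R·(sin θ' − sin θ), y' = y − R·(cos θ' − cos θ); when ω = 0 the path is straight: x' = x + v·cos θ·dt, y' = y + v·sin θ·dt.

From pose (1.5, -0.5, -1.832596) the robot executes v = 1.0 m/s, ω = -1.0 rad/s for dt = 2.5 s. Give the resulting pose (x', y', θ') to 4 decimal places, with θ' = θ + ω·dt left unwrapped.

(-0.3947, -0.6119, -4.3326)

θ' = -1.8326 + -1.0·2.5 = -4.3326
R = v/ω = 1.0/-1.0 = -1.0000
x' = 1.5 + -1.0000·(sin -4.3326 − sin -1.8326) = -0.3947
y' = -0.5 − -1.0000·(cos -4.3326 − cos -1.8326) = -0.6119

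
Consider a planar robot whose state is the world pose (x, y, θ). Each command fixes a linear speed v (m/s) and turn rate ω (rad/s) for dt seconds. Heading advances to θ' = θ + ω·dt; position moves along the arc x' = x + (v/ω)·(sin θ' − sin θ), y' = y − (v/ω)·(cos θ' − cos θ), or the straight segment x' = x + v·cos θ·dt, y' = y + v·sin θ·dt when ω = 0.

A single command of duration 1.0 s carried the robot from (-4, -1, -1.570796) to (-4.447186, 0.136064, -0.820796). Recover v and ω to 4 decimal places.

Δθ = -0.820796 − -1.570796 = 0.750000
ω = Δθ/dt = 0.750000/1.0 = 0.7500
R = −Δy/(cos θ' − cos θ) = -1.6667
v = R·ω = -1.6667·0.7500 = -1.2500

v = -1.2500, ω = 0.7500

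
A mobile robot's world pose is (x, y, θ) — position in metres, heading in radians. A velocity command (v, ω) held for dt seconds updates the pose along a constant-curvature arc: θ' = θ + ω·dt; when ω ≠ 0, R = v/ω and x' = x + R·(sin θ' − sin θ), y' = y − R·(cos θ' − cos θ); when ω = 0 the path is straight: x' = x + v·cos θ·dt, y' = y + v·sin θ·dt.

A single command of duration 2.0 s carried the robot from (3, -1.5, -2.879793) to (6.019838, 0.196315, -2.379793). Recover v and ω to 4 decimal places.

v = -1.7500, ω = 0.2500

Δθ = -2.379793 − -2.879793 = 0.500000
ω = Δθ/dt = 0.500000/2.0 = 0.2500
R = Δx/(sin θ' − sin θ) = -7.0000
v = R·ω = -7.0000·0.2500 = -1.7500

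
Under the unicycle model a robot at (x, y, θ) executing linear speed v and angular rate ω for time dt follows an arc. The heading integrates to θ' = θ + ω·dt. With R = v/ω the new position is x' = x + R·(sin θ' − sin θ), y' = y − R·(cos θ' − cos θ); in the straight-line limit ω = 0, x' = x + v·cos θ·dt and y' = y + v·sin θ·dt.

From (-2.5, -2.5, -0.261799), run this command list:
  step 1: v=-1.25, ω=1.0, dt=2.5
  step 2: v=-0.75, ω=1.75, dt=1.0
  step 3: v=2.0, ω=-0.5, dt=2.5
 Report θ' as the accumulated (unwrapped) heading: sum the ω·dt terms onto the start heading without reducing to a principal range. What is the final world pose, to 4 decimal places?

step 1: θ'=2.2382 (R=-1.2500) → pose (-3.8053, -4.4811, 2.2382)
step 2: θ'=3.9882 (R=-0.4286) → pose (-3.1477, -4.4998, 3.9882)
step 3: θ'=2.7382 (R=-4.0000) → pose (-7.7140, -5.5286, 2.7382)

(-7.7140, -5.5286, 2.7382)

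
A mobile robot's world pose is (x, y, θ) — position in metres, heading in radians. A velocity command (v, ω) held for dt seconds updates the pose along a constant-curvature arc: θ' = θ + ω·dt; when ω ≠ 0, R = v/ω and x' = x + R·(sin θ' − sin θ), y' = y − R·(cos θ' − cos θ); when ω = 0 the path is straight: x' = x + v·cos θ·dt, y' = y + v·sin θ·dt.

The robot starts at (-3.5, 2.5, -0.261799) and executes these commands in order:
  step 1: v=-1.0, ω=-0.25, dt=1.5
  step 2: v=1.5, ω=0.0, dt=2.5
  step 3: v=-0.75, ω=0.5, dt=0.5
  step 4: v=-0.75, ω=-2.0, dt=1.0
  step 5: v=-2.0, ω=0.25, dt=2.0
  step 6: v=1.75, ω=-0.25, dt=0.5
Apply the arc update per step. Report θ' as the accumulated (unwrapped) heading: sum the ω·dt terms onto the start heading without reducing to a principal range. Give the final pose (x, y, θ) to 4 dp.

(-0.4701, 4.2501, -2.0118)

step 1: θ'=-0.6368 (R=4.0000) → pose (-4.8432, 3.1477, -0.6368)
step 2: θ'=-0.6368 (straight) → pose (-1.8282, 0.9178, -0.6368)
step 3: θ'=-0.3868 (R=-1.5000) → pose (-2.1543, 1.1010, -0.3868)
step 4: θ'=-2.3868 (R=0.3750) → pose (-2.2698, 1.7215, -2.3868)
step 5: θ'=-1.8868 (R=-8.0000) → pose (-0.1470, 5.0626, -1.8868)
step 6: θ'=-2.0118 (R=-7.0000) → pose (-0.4701, 4.2501, -2.0118)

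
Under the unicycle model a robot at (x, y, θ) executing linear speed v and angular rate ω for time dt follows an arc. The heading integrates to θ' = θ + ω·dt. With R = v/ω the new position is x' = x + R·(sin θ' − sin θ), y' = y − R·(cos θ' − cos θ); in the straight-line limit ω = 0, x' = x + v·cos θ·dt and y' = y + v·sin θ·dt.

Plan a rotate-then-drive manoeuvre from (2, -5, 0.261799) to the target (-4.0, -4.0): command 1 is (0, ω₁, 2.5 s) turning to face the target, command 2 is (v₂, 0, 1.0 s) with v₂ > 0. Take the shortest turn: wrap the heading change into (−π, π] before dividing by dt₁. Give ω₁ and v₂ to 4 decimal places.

heading to target = atan2(-4−-5, -4−2) = 2.9764
Δθ = wrap(2.9764 − 0.2618) = 2.7146; ω₁ = Δθ/dt₁ = 1.0859
distance = √((-4−2)² + (-4−-5)²) = 6.0828; v₂ = distance/dt₂ = 6.0828

ω₁ = 1.0859, v₂ = 6.0828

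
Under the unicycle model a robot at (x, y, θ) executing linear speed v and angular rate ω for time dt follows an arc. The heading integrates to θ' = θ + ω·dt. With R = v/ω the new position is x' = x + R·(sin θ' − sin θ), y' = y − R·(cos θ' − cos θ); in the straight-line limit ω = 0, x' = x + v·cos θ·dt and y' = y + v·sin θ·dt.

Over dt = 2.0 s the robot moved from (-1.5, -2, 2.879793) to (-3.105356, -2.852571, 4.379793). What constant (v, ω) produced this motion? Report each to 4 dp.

v = 1.0000, ω = 0.7500

Δθ = 4.379793 − 2.879793 = 1.500000
ω = Δθ/dt = 1.500000/2.0 = 0.7500
R = Δx/(sin θ' − sin θ) = 1.3333
v = R·ω = 1.3333·0.7500 = 1.0000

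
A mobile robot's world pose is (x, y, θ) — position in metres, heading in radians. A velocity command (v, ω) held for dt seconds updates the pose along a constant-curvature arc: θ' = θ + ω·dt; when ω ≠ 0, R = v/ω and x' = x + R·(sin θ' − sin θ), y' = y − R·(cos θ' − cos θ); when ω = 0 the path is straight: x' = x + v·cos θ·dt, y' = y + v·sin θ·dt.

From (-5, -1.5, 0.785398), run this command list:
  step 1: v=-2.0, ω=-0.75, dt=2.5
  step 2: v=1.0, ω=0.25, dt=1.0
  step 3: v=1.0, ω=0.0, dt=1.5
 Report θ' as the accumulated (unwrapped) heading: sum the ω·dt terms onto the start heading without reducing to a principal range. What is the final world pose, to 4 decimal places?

(-7.6796, -2.7849, -0.8396)

step 1: θ'=-1.0896 (R=2.6667) → pose (-9.2495, -0.8486, -1.0896)
step 2: θ'=-0.8396 (R=4.0000) → pose (-8.6812, -1.6683, -0.8396)
step 3: θ'=-0.8396 (straight) → pose (-7.6796, -2.7849, -0.8396)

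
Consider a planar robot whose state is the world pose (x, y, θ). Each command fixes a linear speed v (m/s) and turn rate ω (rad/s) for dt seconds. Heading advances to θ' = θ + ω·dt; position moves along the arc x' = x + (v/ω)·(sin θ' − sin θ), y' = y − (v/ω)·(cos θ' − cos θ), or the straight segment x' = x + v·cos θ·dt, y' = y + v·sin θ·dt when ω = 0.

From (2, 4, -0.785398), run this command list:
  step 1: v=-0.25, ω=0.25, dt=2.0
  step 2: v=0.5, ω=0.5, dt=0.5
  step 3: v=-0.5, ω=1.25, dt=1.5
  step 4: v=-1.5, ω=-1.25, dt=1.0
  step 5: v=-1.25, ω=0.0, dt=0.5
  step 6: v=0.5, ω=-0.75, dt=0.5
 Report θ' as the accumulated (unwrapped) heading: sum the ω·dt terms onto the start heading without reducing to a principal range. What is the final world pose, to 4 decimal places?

(0.6404, 2.1403, 0.2146)

step 1: θ'=-0.2854 (R=-1.0000) → pose (1.5744, 4.2524, -0.2854)
step 2: θ'=-0.0354 (R=1.0000) → pose (1.8206, 4.2126, -0.0354)
step 3: θ'=1.8396 (R=-0.4000) → pose (1.4208, 3.7066, 1.8396)
step 4: θ'=0.5896 (R=1.2000) → pose (0.9311, 2.3905, 0.5896)
step 5: θ'=0.5896 (straight) → pose (0.4116, 2.0430, 0.5896)
step 6: θ'=0.2146 (R=-0.6667) → pose (0.6404, 2.1403, 0.2146)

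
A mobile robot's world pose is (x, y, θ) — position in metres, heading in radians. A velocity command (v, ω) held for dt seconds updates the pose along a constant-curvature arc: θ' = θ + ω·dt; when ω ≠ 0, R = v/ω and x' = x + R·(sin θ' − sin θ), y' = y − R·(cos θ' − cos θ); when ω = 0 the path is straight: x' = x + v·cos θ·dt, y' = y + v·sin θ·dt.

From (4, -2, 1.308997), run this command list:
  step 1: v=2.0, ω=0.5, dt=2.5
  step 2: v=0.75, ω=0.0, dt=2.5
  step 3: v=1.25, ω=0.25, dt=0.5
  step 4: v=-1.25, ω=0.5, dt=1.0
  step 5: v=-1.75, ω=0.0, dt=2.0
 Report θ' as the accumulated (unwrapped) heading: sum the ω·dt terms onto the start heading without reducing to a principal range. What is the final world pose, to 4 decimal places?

step 1: θ'=2.5590 (R=4.0000) → pose (2.3371, 2.3754, 2.5590)
step 2: θ'=2.5590 (straight) → pose (0.7714, 3.4070, 2.5590)
step 3: θ'=2.6840 (R=5.0000) → pose (0.2294, 3.7174, 2.6840)
step 4: θ'=3.1840 (R=-2.5000) → pose (1.4398, 3.4625, 3.1840)
step 5: θ'=3.1840 (straight) → pose (4.9367, 3.6108, 3.1840)

(4.9367, 3.6108, 3.1840)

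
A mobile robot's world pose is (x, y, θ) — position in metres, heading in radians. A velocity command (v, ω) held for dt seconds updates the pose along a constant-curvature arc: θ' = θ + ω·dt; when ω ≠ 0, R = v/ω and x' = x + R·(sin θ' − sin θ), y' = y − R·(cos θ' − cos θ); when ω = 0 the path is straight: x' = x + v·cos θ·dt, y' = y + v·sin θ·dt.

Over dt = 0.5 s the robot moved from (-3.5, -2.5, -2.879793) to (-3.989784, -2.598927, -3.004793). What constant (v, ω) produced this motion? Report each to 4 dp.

v = 1.0000, ω = -0.2500

Δθ = -3.004793 − -2.879793 = -0.125000
ω = Δθ/dt = -0.125000/0.5 = -0.2500
R = Δx/(sin θ' − sin θ) = -4.0000
v = R·ω = -4.0000·-0.2500 = 1.0000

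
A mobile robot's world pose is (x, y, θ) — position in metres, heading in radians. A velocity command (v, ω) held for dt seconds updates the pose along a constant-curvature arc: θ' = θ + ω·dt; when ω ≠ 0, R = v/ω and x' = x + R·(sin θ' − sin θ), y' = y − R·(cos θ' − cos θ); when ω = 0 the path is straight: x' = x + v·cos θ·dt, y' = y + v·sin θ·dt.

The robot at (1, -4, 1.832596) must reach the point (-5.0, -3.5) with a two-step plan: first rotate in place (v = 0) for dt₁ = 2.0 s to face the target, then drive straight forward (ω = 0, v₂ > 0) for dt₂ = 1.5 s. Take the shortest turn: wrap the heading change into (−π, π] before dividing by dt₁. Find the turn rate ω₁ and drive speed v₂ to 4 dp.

heading to target = atan2(-3.5−-4, -5−1) = 3.0585
Δθ = wrap(3.0585 − 1.8326) = 1.2259; ω₁ = Δθ/dt₁ = 0.6129
distance = √((-5−1)² + (-3.5−-4)²) = 6.0208; v₂ = distance/dt₂ = 4.0139

ω₁ = 0.6129, v₂ = 4.0139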